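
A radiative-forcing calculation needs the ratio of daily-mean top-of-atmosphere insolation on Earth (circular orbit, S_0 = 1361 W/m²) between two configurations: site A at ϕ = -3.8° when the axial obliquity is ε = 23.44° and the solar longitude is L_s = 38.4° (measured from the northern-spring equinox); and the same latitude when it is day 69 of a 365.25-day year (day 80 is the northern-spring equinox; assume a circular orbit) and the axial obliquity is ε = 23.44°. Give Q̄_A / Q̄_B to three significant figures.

— Configuration A (ϕ=-3.8°):
Solar declination: sin δ = sin ε · sin L_s = sin 23.44° × sin 38.4° = 0.24709, so δ = +14.305°.
cos h₀ = −tan(-3.8°) tan(+14.305°) = 0.0169, h₀ = 1.5539 rad.
Bracket: h₀ sin ϕ sin δ + cos ϕ cos δ sin h₀ = 1.5539×-0.06627×0.24709 + 0.99780×0.96899×0.99986 = -0.025445 + 0.966723 = 0.941278.
Q̄ = (S_0/π) × [bracket] = (1361/π) × 0.941278 = 407.78 W/m².
— Configuration B (ϕ=-3.8°):
Solar longitude: L_s = 360° × (69 − 80)/365.25 = -10.842°, i.e. -10.842° + 360° = 349.158°.
sin δ = sin 23.44° × sin 349.158° = -0.07482, so δ = -4.291°.
cos h₀ = −tan(-3.8°) tan(-4.291°) = -0.0050, h₀ = 1.5758 rad.
Bracket: h₀ sin ϕ sin δ + cos ϕ cos δ sin h₀ = 1.5758×-0.06627×-0.07482 + 0.99780×0.99720×0.99999 = 0.007813 + 0.994996 = 1.002809.
Q̄ = (S_0/π) × [bracket] = (1361/π) × 1.002809 = 434.44 W/m².
Ratio Q̄_A / Q̄_B = 407.78 / 434.44 = 0.9386.

Q̄_A / Q̄_B ≈ 0.939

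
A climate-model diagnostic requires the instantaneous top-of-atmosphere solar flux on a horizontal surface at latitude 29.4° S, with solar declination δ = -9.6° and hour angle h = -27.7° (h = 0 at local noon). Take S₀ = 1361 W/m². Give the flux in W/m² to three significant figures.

cos θ_z = sin φ sin δ + cos φ cos δ cos h = 0.081867 + 0.760565 = 0.842432.
Flux = S₀ · cos θ_z = 1361 × 0.842432 = 1147 W/m².

1.15e+03 W/m²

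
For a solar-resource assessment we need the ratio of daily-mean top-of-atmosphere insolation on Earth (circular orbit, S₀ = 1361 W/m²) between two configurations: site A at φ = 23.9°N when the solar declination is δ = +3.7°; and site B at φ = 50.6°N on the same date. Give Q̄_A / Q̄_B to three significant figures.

— Configuration A (φ=+23.9°):
cos H₀ = −tan(+23.9°) tan(+3.700°) = -0.0287, H₀ = 1.5995 rad.
Bracket: H₀ sin φ sin δ + cos φ cos δ sin H₀ = 1.5995×0.40514×0.06453 + 0.91425×0.99792×0.99959 = 0.041817 + 0.911974 = 0.953791.
Q̄ = (S₀/π) × [bracket] = (1361/π) × 0.953791 = 413.20 W/m².
— Configuration B (φ=+50.6°):
cos H₀ = −tan(+50.6°) tan(+3.700°) = -0.0787, H₀ = 1.6496 rad.
Bracket: H₀ sin φ sin δ + cos φ cos δ sin H₀ = 1.6496×0.77273×0.06453 + 0.63473×0.99792×0.99690 = 0.082256 + 0.631446 = 0.713702.
Q̄ = (S₀/π) × [bracket] = (1361/π) × 0.713702 = 309.19 W/m².
Ratio Q̄_A / Q̄_B = 413.20 / 309.19 = 1.336.

Q̄_A / Q̄_B ≈ 1.34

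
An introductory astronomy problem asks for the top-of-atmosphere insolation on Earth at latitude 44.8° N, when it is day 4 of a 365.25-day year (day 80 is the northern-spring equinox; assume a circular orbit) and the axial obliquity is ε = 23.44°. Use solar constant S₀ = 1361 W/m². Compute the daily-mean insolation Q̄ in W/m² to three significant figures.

Q̄ ≈ 124 W/m²

Solar longitude: λ_s = 360° × (4 − 80)/365.25 = -74.908°, i.e. -74.908° + 360° = 285.092°.
sin δ = sin 23.44° × sin 285.092° = -0.38407, so δ = -22.586°.
cos H₀ = −tan(+44.8°) tan(-22.586°) = 0.4131, H₀ = 1.1450 rad.
Bracket: H₀ sin φ sin δ + cos φ cos δ sin H₀ = 1.1450×0.70463×-0.38407 + 0.70957×0.92330×0.91070 = -0.309868 + 0.596641 = 0.286773.
Q̄ = (S₀/π) × [bracket] = (1361/π) × 0.286773 = 124.2 W/m².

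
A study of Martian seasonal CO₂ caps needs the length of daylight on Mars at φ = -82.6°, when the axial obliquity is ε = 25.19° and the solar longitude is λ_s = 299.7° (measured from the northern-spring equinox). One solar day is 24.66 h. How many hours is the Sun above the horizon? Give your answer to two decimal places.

24.66 h

Solar declination: sin δ = sin ε · sin λ_s = sin 25.19° × sin 299.7° = -0.36971, so δ = -21.698°.
Sunrise equation: cos H₀ = −tan φ · tan δ = -3.0637 ≤ −1, so the Sun never sets (polar day) and H₀ = π.
Daylight = 2H₀/(2π) × 24.66 h = (3.1416/π) × 24.66 = 24.66 h.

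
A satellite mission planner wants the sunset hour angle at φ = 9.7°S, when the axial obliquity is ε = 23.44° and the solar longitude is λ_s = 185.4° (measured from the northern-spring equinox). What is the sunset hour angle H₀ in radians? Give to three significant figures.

Solar declination: sin δ = sin ε · sin λ_s = sin 23.44° × sin 185.4° = -0.03744, so δ = -2.145°.
cos H₀ = −tan φ · tan δ = −tan(-9.7°) × tan(-2.145°) = -0.0064, so H₀ = 1.5772 rad = 90.37°.

H₀ = 1.58 rad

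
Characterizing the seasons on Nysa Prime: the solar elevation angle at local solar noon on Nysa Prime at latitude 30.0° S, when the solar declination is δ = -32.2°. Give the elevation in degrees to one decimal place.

At local noon the hour angle is zero, so the zenith angle equals |ϕ − δ| = |-30.0° − (-32.200°)| = 2.200°.
Elevation = 90° − 2.200° = 87.8°.

87.8°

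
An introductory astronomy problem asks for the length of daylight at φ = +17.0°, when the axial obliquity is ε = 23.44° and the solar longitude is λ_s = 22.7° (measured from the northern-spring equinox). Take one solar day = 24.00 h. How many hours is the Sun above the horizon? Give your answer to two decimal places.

Solar declination: sin δ = sin ε · sin λ_s = sin 23.44° × sin 22.7° = 0.15351, so δ = +8.830°.
cos H₀ = −tan φ · tan δ = −tan(+17.0°) × tan(+8.830°) = -0.0475, so H₀ = 1.6183 rad = 92.72°.
Daylight = 2H₀/(2π) × 24.00 h = (1.6183/π) × 24.00 = 12.36 h.

12.36 h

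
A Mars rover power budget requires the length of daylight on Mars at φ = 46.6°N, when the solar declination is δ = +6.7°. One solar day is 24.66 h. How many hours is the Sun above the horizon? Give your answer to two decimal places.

cos H₀ = −tan φ · tan δ = −tan(+46.6°) × tan(+6.700°) = -0.1242, so H₀ = 1.6953 rad = 97.14°.
Daylight = 2H₀/(2π) × 24.66 h = (1.6953/π) × 24.66 = 13.31 h.

13.31 h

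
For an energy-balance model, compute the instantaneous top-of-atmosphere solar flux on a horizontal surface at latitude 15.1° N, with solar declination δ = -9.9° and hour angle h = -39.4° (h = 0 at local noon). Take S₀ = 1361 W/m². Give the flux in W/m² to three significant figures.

939 W/m²

cos θ_z = sin φ sin δ + cos φ cos δ cos h = -0.044788 + 0.734944 = 0.690156.
Flux = S₀ · cos θ_z = 1361 × 0.690156 = 939.3 W/m².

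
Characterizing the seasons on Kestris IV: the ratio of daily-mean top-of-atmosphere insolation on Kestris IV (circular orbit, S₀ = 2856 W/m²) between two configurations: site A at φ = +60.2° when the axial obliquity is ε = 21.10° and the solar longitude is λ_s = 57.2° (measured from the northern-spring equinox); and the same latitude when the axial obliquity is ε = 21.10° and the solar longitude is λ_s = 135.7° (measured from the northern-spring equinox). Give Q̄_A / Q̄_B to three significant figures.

— Configuration A (φ=+60.2°):
Solar declination: sin δ = sin ε · sin λ_s = sin 21.10° × sin 57.2° = 0.30260, so δ = +17.614°.
cos H₀ = −tan(+60.2°) tan(+17.614°) = -0.5544, H₀ = 2.1584 rad.
Bracket: H₀ sin φ sin δ + cos φ cos δ sin H₀ = 2.1584×0.86777×0.30260 + 0.49697×0.95312×0.83228 = 0.566768 + 0.394228 = 0.960996.
Q̄ = (S₀/π) × [bracket] = (2856/π) × 0.960996 = 873.63 W/m².
— Configuration B (φ=+60.2°):
Solar declination: sin δ = sin ε · sin λ_s = sin 21.10° × sin 135.7° = 0.25143, so δ = +14.562°.
cos H₀ = −tan(+60.2°) tan(+14.562°) = -0.4536, H₀ = 2.0416 rad.
Bracket: H₀ sin φ sin δ + cos φ cos δ sin H₀ = 2.0416×0.86777×0.25143 + 0.49697×0.96788×0.89121 = 0.445443 + 0.428679 = 0.874122.
Q̄ = (S₀/π) × [bracket] = (2856/π) × 0.874122 = 794.66 W/m².
Ratio Q̄_A / Q̄_B = 873.63 / 794.66 = 1.099.

Q̄_A / Q̄_B ≈ 1.10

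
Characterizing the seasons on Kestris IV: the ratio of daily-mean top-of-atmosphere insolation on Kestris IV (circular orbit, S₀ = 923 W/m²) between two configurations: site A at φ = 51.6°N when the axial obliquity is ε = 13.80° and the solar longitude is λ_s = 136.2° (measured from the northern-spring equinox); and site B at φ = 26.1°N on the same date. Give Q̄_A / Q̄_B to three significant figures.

Q̄_A / Q̄_B ≈ 0.827

— Configuration A (φ=+51.6°):
Solar declination: sin δ = sin ε · sin λ_s = sin 13.80° × sin 136.2° = 0.16510, so δ = +9.503°.
cos H₀ = −tan(+51.6°) tan(+9.503°) = -0.2112, H₀ = 1.7836 rad.
Bracket: H₀ sin φ sin δ + cos φ cos δ sin H₀ = 1.7836×0.78369×0.16510 + 0.62115×0.98628×0.97744 = 0.230775 + 0.598807 = 0.829582.
Q̄ = (S₀/π) × [bracket] = (923/π) × 0.829582 = 243.73 W/m².
— Configuration B (φ=+26.1°):
cos H₀ = −tan(+26.1°) tan(+9.503°) = -0.0820, H₀ = 1.6529 rad.
Bracket: H₀ sin φ sin δ + cos φ cos δ sin H₀ = 1.6529×0.43994×0.16510 + 0.89803×0.98628×0.99663 = 0.120057 + 0.882724 = 1.002781.
Q̄ = (S₀/π) × [bracket] = (923/π) × 1.002781 = 294.62 W/m².
Ratio Q̄_A / Q̄_B = 243.73 / 294.62 = 0.8273.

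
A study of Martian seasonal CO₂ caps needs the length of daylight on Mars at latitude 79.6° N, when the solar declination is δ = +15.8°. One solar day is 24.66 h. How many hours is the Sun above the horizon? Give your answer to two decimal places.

24.66 h

Sunrise equation: cos H₀ = −tan φ · tan δ = -1.5418 ≤ −1, so the Sun never sets (polar day) and H₀ = π.
Daylight = 2H₀/(2π) × 24.66 h = (3.1416/π) × 24.66 = 24.66 h.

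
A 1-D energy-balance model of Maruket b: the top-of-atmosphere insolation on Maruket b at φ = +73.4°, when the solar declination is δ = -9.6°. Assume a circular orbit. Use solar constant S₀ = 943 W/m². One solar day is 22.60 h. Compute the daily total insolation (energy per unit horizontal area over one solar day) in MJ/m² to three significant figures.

1.89 MJ/m²

cos H₀ = −tan(+73.4°) tan(-9.600°) = 0.5674, H₀ = 0.9675 rad.
Bracket: H₀ sin φ sin δ + cos φ cos δ sin H₀ = 0.9675×0.95832×-0.16677 + 0.28569×0.98600×0.82347 = -0.154625 + 0.231964 = 0.077339.
Q̄ = (S₀/π) × [bracket] = (943/π) × 0.077339 = 23.215 W/m².
Daily total = Q̄ × 22.60 h × 3600 s/h = 23.215 × 22.60 × 3600 / 10⁶ = 1.889 MJ/m².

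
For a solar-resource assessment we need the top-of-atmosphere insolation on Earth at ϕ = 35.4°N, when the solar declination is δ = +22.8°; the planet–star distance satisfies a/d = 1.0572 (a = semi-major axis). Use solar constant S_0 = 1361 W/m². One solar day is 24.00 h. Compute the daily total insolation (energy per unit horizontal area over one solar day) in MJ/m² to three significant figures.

cos h₀ = −tan(+35.4°) tan(+22.800°) = -0.2987, h₀ = 1.8742 rad.
Bracket: h₀ sin ϕ sin δ + cos ϕ cos δ sin h₀ = 1.8742×0.57928×0.38752 + 0.81513×0.92186×0.95434 = 0.420725 + 0.717125 = 1.137850.
Inverse-square distance factor (a/d)² = 1.0572² = 1.117672.
Q̄ = (S_0/π) × 1.117672 × [bracket] = (1361/π) × 1.117672 × 1.137850 = 550.94 W/m².
Daily total = Q̄ × 24.00 h × 3600 s/h = 550.94 × 24.00 × 3600 / 10⁶ = 47.60 MJ/m².

47.6 MJ/m²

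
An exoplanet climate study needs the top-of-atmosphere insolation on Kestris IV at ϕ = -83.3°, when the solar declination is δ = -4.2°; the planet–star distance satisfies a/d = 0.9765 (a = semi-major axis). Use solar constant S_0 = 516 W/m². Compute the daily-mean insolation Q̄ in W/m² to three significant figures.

cos h₀ = −tan(-83.3°) tan(-4.200°) = -0.6251, h₀ = 2.2461 rad.
Bracket: h₀ sin ϕ sin δ + cos ϕ cos δ sin h₀ = 2.2461×-0.99317×-0.07324 + 0.11667×0.99731×0.78052 = 0.163381 + 0.090818 = 0.254199.
Inverse-square distance factor (a/d)² = 0.9765² = 0.953552.
Q̄ = (S_0/π) × 0.953552 × [bracket] = (516/π) × 0.953552 × 0.254199 = 39.81 W/m².

Q̄ ≈ 39.8 W/m²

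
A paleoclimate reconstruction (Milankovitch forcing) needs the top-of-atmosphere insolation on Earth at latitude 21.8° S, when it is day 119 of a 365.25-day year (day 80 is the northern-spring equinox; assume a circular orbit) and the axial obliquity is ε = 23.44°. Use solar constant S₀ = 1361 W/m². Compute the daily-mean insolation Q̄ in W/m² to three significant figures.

Solar longitude: λ_s = 360° × (119 − 80)/365.25 = 38.439°.
sin δ = sin 23.44° × sin 38.439° = 0.24730, so δ = +14.318°.
cos H₀ = −tan(-21.8°) tan(+14.318°) = 0.1021, H₀ = 1.4685 rad.
Bracket: H₀ sin φ sin δ + cos φ cos δ sin H₀ = 1.4685×-0.37137×0.24730 + 0.92849×0.96894×0.99478 = -0.134867 + 0.894955 = 0.760088.
Q̄ = (S₀/π) × [bracket] = (1361/π) × 0.760088 = 329.3 W/m².

Q̄ ≈ 329 W/m²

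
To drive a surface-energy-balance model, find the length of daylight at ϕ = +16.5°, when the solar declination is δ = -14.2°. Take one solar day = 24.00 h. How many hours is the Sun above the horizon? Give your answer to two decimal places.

11.43 h

cos h₀ = −tan ϕ · tan δ = −tan(+16.5°) × tan(-14.200°) = 0.0750, so h₀ = 1.4958 rad = 85.70°.
Daylight = 2h₀/(2π) × 24.00 h = (1.4958/π) × 24.00 = 11.43 h.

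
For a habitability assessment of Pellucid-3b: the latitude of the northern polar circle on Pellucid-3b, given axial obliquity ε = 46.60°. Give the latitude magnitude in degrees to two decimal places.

The polar circle is the lowest latitude that experiences at least one full rotation of continuous daylight at the northern-summer solstice; it lies at |φ| = 90° − ε = 90° − 46.60° = 43.40°.

43.40°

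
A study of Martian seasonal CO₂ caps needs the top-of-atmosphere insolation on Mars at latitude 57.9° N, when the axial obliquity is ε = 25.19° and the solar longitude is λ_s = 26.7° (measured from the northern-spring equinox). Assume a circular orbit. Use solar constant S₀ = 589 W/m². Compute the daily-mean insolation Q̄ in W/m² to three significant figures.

Q̄ ≈ 150 W/m²

Solar declination: sin δ = sin ε · sin λ_s = sin 25.19° × sin 26.7° = 0.19124, so δ = +11.025°.
cos H₀ = −tan(+57.9°) tan(+11.025°) = -0.3106, H₀ = 1.8866 rad.
Bracket: H₀ sin φ sin δ + cos φ cos δ sin H₀ = 1.8866×0.84712×0.19124 + 0.53140×0.98154×0.95054 = 0.305635 + 0.495792 = 0.801427.
Q̄ = (S₀/π) × [bracket] = (589/π) × 0.801427 = 150.3 W/m².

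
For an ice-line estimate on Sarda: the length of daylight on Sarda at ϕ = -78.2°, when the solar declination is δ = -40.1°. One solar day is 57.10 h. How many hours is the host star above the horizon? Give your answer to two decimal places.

Sunrise equation: cos h₀ = −tan ϕ · tan δ = -4.0308 ≤ −1, so the host star never sets (polar day) and h₀ = π.
Daylight = 2h₀/(2π) × 57.10 h = (3.1416/π) × 57.10 = 57.10 h.

57.10 h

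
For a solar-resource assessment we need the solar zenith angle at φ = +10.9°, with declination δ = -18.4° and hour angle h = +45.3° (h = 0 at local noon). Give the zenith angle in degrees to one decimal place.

cos θ_z = sin φ sin δ + cos φ cos δ cos h = -0.059688 + 0.655393 = 0.595705.
θ_z = arccos(0.595705) = 53.4°.

θ_z = 53.4°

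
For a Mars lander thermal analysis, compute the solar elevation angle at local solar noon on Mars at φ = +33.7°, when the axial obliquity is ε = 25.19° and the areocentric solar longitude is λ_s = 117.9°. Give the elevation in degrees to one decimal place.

sin δ = sin 25.19° × sin 117.9° = 0.37615, so δ = +22.095°.
At local noon the hour angle is zero, so the zenith angle equals |φ − δ| = |+33.7° − (+22.095°)| = 11.605°.
Elevation = 90° − 11.605° = 78.4°.

78.4°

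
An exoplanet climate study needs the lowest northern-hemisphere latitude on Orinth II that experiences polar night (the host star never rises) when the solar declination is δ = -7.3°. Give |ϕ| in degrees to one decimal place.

Polar night requires cos h₀ = −tan ϕ tan δ ≥ 1, i.e. tan ϕ tan δ ≤ −1.
The boundary is |tan ϕ| · |tan δ| = 1, so |ϕ| = 90° − |δ| = 90° − 7.3° = 82.7° in the northern hemisphere.

|ϕ| = 82.7°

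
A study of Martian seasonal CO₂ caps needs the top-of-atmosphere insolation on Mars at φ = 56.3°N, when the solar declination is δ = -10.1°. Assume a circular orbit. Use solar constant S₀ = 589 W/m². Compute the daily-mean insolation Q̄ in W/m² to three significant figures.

Q̄ ≈ 63.1 W/m²

cos H₀ = −tan(+56.3°) tan(-10.100°) = 0.2671, H₀ = 1.3004 rad.
Bracket: H₀ sin φ sin δ + cos φ cos δ sin H₀ = 1.3004×0.83195×-0.17537 + 0.55484×0.98450×0.96367 = -0.189727 + 0.526395 = 0.336668.
Q̄ = (S₀/π) × [bracket] = (589/π) × 0.336668 = 63.12 W/m².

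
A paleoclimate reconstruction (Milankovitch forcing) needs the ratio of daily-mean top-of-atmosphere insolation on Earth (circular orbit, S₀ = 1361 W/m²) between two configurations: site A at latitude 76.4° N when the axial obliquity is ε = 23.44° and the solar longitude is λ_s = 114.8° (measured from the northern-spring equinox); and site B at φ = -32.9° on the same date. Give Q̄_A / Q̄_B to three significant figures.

— Configuration A (φ=+76.4°):
Solar declination: sin δ = sin ε · sin λ_s = sin 23.44° × sin 114.8° = 0.36110, so δ = +21.168°.
cos H₀ = −tan(+76.4°) tan(+21.168°) = -1.6006 ≤ −1 ⇒ polar day, H₀ = π.
Bracket: H₀ sin φ sin δ + cos φ cos δ sin H₀ = 3.1416×0.97196×0.36110 + 0.23514×0.93253×0.00000 = 1.102622 + 0.000000 = 1.102622.
Q̄ = (S₀/π) × [bracket] = (1361/π) × 1.102622 = 477.68 W/m².
— Configuration B (φ=-32.9°):
cos H₀ = −tan(-32.9°) tan(+21.168°) = 0.2505, H₀ = 1.3176 rad.
Bracket: H₀ sin φ sin δ + cos φ cos δ sin H₀ = 1.3176×-0.54317×0.36110 + 0.83962×0.93253×0.96811 = -0.258432 + 0.758002 = 0.499570.
Q̄ = (S₀/π) × [bracket] = (1361/π) × 0.499570 = 216.42 W/m².
Ratio Q̄_A / Q̄_B = 477.68 / 216.42 = 2.207.

Q̄_A / Q̄_B ≈ 2.21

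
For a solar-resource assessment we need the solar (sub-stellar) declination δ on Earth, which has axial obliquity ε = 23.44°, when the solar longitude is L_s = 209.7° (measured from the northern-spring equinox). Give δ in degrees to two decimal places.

sin δ = sin ε · sin L_s = sin 23.44° × sin 209.7° = -0.197088.
δ = arcsin(-0.197088) = -11.37°.

δ = -11.37°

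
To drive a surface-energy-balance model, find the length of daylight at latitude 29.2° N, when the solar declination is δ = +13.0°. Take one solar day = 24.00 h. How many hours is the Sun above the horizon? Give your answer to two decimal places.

12.99 h

cos H₀ = −tan φ · tan δ = −tan(+29.2°) × tan(+13.000°) = -0.1290, so H₀ = 1.7002 rad = 97.41°.
Daylight = 2H₀/(2π) × 24.00 h = (1.7002/π) × 24.00 = 12.99 h.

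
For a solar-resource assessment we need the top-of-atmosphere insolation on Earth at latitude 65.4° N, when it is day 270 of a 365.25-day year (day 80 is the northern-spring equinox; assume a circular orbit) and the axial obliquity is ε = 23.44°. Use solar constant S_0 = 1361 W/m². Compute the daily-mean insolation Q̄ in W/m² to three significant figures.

Q̄ ≈ 150 W/m²

Solar longitude: L_s = 360° × (270 − 80)/365.25 = 187.269°.
sin δ = sin 23.44° × sin 187.269° = -0.05033, so δ = -2.885°.
cos h₀ = −tan(+65.4°) tan(-2.885°) = 0.1101, h₀ = 1.4605 rad.
Bracket: h₀ sin ϕ sin δ + cos ϕ cos δ sin h₀ = 1.4605×0.90924×-0.05033 + 0.41628×0.99873×0.99392 = -0.066835 + 0.413224 = 0.346389.
Q̄ = (S_0/π) × [bracket] = (1361/π) × 0.346389 = 150.1 W/m².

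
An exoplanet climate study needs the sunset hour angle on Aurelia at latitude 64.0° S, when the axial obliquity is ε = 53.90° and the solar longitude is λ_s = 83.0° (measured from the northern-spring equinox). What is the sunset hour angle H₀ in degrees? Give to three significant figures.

H₀ = 0.00°

Solar declination: sin δ = sin ε · sin λ_s = sin 53.90° × sin 83.0° = 0.80197, so δ = +53.318°.
cos H₀ = −tan φ · tan δ = 2.7525 ≥ 1, so the host star never rises (polar night) and H₀ = 0.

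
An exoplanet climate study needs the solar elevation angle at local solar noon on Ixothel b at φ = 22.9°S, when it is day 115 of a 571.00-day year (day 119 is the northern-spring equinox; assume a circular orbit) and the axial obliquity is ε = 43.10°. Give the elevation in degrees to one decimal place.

Solar longitude: λ_s = 360° × (115 − 119)/571.00 = -2.522°, i.e. -2.522° + 360° = 357.478°.
sin δ = sin 43.10° × sin 357.478° = -0.03006, so δ = -1.723°.
At local noon the hour angle is zero, so the zenith angle equals |φ − δ| = |-22.9° − (-1.723°)| = 21.177°.
Elevation = 90° − 21.177° = 68.8°.

68.8°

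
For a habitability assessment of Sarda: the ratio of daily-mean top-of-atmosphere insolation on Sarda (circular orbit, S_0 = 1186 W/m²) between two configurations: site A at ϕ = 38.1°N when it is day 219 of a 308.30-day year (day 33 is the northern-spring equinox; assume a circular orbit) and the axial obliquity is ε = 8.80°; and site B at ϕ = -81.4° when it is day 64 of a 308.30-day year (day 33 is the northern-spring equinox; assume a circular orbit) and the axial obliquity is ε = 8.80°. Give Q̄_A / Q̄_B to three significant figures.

Q̄_A / Q̄_B ≈ 19.2

— Configuration A (ϕ=+38.1°):
Solar longitude: L_s = 360° × (219 − 33)/308.30 = 217.191°.
sin δ = sin 8.80° × sin 217.191° = -0.09248, so δ = -5.306°.
cos h₀ = −tan(+38.1°) tan(-5.306°) = 0.0728, h₀ = 1.4979 rad.
Bracket: h₀ sin ϕ sin δ + cos ϕ cos δ sin h₀ = 1.4979×0.61704×-0.09248 + 0.78694×0.99571×0.99734 = -0.085476 + 0.781480 = 0.696004.
Q̄ = (S_0/π) × [bracket] = (1186/π) × 0.696004 = 262.75 W/m².
— Configuration B (ϕ=-81.4°):
Solar longitude: L_s = 360° × (64 − 33)/308.30 = 36.199°.
sin δ = sin 8.80° × sin 36.199° = 0.09035, so δ = +5.184°.
cos h₀ = −tan(-81.4°) tan(+5.184°) = 0.5999, h₀ = 0.9275 rad.
Bracket: h₀ sin ϕ sin δ + cos ϕ cos δ sin h₀ = 0.9275×-0.98876×0.09035 + 0.14954×0.99591×0.80010 = -0.082858 + 0.119158 = 0.036300.
Q̄ = (S_0/π) × [bracket] = (1186/π) × 0.036300 = 13.704 W/m².
Ratio Q̄_A / Q̄_B = 262.75 / 13.704 = 19.17.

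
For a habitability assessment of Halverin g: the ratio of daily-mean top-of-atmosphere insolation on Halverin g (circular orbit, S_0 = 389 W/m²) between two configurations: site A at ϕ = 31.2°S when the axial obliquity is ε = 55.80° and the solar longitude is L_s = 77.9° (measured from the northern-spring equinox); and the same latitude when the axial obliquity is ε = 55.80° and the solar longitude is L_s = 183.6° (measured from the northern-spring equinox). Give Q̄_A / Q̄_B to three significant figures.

— Configuration A (ϕ=-31.2°):
Solar declination: sin δ = sin ε · sin L_s = sin 55.80° × sin 77.9° = 0.80871, so δ = +53.970°.
cos h₀ = −tan(-31.2°) tan(+53.970°) = 0.8326, h₀ = 0.5869 rad.
Bracket: h₀ sin ϕ sin δ + cos ϕ cos δ sin h₀ = 0.5869×-0.51803×0.80871 + 0.85536×0.58821×0.55382 = -0.245874 + 0.278644 = 0.032770.
Q̄ = (S_0/π) × [bracket] = (389/π) × 0.032770 = 4.0577 W/m².
— Configuration B (ϕ=-31.2°):
Solar declination: sin δ = sin ε · sin L_s = sin 55.80° × sin 183.6° = -0.05193, so δ = -2.977°.
cos h₀ = −tan(-31.2°) tan(-2.977°) = -0.0315, h₀ = 1.6023 rad.
Bracket: h₀ sin ϕ sin δ + cos ϕ cos δ sin h₀ = 1.6023×-0.51803×-0.05193 + 0.85536×0.99865×0.99950 = 0.043104 + 0.853778 = 0.896882.
Q̄ = (S_0/π) × [bracket] = (389/π) × 0.896882 = 111.05 W/m².
Ratio Q̄_A / Q̄_B = 4.0577 / 111.05 = 0.03654.

Q̄_A / Q̄_B ≈ 0.0365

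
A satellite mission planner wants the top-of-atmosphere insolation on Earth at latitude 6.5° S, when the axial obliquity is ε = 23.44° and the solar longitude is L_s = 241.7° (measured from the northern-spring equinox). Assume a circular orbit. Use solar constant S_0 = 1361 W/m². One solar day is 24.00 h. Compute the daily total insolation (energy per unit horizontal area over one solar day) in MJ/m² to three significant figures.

37.2 MJ/m²

Solar declination: sin δ = sin ε · sin L_s = sin 23.44° × sin 241.7° = -0.35024, so δ = -20.502°.
cos h₀ = −tan(-6.5°) tan(-20.502°) = -0.0426, h₀ = 1.6134 rad.
Bracket: h₀ sin ϕ sin δ + cos ϕ cos δ sin h₀ = 1.6134×-0.11320×-0.35024 + 0.99357×0.93666×0.99909 = 0.063967 + 0.929790 = 0.993757.
Q̄ = (S_0/π) × [bracket] = (1361/π) × 0.993757 = 430.52 W/m².
Daily total = Q̄ × 24.00 h × 3600 s/h = 430.52 × 24.00 × 3600 / 10⁶ = 37.20 MJ/m².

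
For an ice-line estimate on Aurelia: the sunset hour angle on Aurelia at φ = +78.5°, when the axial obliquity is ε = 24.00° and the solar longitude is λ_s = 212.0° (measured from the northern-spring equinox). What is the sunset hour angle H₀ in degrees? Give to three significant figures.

Solar declination: sin δ = sin ε · sin λ_s = sin 24.00° × sin 212.0° = -0.21554, so δ = -12.447°.
cos H₀ = −tan φ · tan δ = 1.0849 ≥ 1, so the host star never rises (polar night) and H₀ = 0.

H₀ = 0.00°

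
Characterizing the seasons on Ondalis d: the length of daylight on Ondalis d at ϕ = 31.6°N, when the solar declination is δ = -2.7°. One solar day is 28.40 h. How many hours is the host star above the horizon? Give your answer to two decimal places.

cos h₀ = −tan ϕ · tan δ = −tan(+31.6°) × tan(-2.700°) = 0.0290, so h₀ = 1.5418 rad = 88.34°.
Daylight = 2h₀/(2π) × 28.40 h = (1.5418/π) × 28.40 = 13.94 h.

13.94 h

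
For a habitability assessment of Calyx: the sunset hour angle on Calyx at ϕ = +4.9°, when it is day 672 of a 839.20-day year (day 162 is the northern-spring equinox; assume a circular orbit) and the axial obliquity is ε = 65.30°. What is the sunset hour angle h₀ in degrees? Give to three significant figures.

h₀ = 86.6°

Solar longitude: L_s = 360° × (672 − 162)/839.20 = 218.780°.
sin δ = sin 65.30° × sin 218.780° = -0.56902, so δ = -34.682°.
cos h₀ = −tan ϕ · tan δ = −tan(+4.9°) × tan(-34.682°) = 0.0593, so h₀ = 1.5114 rad = 86.60°.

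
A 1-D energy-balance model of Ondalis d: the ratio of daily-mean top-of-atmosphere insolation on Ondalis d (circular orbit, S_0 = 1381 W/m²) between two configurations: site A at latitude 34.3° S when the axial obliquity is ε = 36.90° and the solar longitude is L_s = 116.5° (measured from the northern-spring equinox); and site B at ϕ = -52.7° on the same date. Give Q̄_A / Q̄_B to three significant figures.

Q̄_A / Q̄_B ≈ 8.95

— Configuration A (ϕ=-34.3°):
Solar declination: sin δ = sin ε · sin L_s = sin 36.90° × sin 116.5° = 0.53734, so δ = +32.503°.
cos h₀ = −tan(-34.3°) tan(+32.503°) = 0.4346, h₀ = 1.1212 rad.
Bracket: h₀ sin ϕ sin δ + cos ϕ cos δ sin h₀ = 1.1212×-0.56353×0.53734 + 0.82610×0.84337×0.90061 = -0.339507 + 0.627462 = 0.287955.
Q̄ = (S_0/π) × [bracket] = (1381/π) × 0.287955 = 126.58 W/m².
— Configuration B (ϕ=-52.7°):
cos h₀ = −tan(-52.7°) tan(+32.503°) = 0.8364, h₀ = 0.5802 rad.
Bracket: h₀ sin ϕ sin δ + cos ϕ cos δ sin h₀ = 0.5802×-0.79547×0.53734 + 0.60599×0.84337×0.54819 = -0.247999 + 0.280166 = 0.032167.
Q̄ = (S_0/π) × [bracket] = (1381/π) × 0.032167 = 14.140 W/m².
Ratio Q̄_A / Q̄_B = 126.58 / 14.140 = 8.952.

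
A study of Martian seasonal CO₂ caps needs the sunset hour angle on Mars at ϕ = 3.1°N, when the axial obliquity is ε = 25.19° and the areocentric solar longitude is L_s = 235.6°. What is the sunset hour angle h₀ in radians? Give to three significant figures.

h₀ = 1.55 rad

sin δ = sin 25.19° × sin 235.6° = -0.35119, so δ = -20.560°.
cos h₀ = −tan ϕ · tan δ = −tan(+3.1°) × tan(-20.560°) = 0.0203, so h₀ = 1.5505 rad = 88.84°.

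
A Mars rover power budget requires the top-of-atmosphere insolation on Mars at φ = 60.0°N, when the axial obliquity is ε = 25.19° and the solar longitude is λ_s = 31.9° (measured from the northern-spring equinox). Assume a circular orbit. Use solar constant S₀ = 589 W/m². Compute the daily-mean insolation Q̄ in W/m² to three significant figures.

Q̄ ≈ 156 W/m²

Solar declination: sin δ = sin ε · sin λ_s = sin 25.19° × sin 31.9° = 0.22491, so δ = +12.998°.
cos H₀ = −tan(+60.0°) tan(+12.998°) = -0.3998, H₀ = 1.9821 rad.
Bracket: H₀ sin φ sin δ + cos φ cos δ sin H₀ = 1.9821×0.86603×0.22491 + 0.50000×0.97438×0.91660 = 0.386071 + 0.446558 = 0.832629.
Q̄ = (S₀/π) × [bracket] = (589/π) × 0.832629 = 156.1 W/m².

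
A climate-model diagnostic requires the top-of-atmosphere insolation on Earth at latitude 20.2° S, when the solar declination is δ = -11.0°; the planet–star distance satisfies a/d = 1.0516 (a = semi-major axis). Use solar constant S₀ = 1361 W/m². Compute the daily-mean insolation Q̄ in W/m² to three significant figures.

cos H₀ = −tan(-20.2°) tan(-11.000°) = -0.0715, H₀ = 1.6424 rad.
Bracket: H₀ sin φ sin δ + cos φ cos δ sin H₀ = 1.6424×-0.34530×-0.19081 + 0.93849×0.98163×0.99744 = 0.108212 + 0.918892 = 1.027104.
Inverse-square distance factor (a/d)² = 1.0516² = 1.105863.
Q̄ = (S₀/π) × 1.105863 × [bracket] = (1361/π) × 1.105863 × 1.027104 = 492.1 W/m².

Q̄ ≈ 492 W/m²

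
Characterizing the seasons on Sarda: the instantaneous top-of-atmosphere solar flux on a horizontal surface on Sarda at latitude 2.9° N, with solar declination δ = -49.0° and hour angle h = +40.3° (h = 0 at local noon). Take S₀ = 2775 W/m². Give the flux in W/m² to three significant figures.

cos θ_z = sin φ sin δ + cos φ cos δ cos h = -0.038183 + 0.499715 = 0.461532.
Flux = S₀ · cos θ_z = 2775 × 0.461532 = 1281 W/m².

1.28e+03 W/m²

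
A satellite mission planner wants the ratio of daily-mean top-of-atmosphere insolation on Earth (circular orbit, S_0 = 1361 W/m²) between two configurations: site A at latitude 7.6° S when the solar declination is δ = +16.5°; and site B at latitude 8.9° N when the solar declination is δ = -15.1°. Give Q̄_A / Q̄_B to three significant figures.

Q̄_A / Q̄_B ≈ 1.00

— Configuration A (ϕ=-7.6°):
cos h₀ = −tan(-7.6°) tan(+16.500°) = 0.0395, h₀ = 1.5313 rad.
Bracket: h₀ sin ϕ sin δ + cos ϕ cos δ sin h₀ = 1.5313×-0.13226×0.28402 + 0.99122×0.95882×0.99922 = -0.057522 + 0.949660 = 0.892138.
Q̄ = (S_0/π) × [bracket] = (1361/π) × 0.892138 = 386.49 W/m².
— Configuration B (ϕ=+8.9°):
cos h₀ = −tan(+8.9°) tan(-15.100°) = 0.0423, h₀ = 1.5285 rad.
Bracket: h₀ sin ϕ sin δ + cos ϕ cos δ sin h₀ = 1.5285×0.15471×-0.26050 + 0.98796×0.96547×0.99911 = -0.061602 + 0.952997 = 0.891395.
Q̄ = (S_0/π) × [bracket] = (1361/π) × 0.891395 = 386.17 W/m².
Ratio Q̄_A / Q̄_B = 386.49 / 386.17 = 1.001.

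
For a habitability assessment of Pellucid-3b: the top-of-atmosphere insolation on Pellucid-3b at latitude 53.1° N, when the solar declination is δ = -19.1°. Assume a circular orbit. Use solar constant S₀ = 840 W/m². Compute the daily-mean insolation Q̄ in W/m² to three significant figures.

cos H₀ = −tan(+53.1°) tan(-19.100°) = 0.4612, H₀ = 1.0914 rad.
Bracket: H₀ sin φ sin δ + cos φ cos δ sin H₀ = 1.0914×0.79968×-0.32722 + 0.60042×0.94495×0.88729 = -0.285588 + 0.503419 = 0.217831.
Q̄ = (S₀/π) × [bracket] = (840/π) × 0.217831 = 58.24 W/m².

Q̄ ≈ 58.2 W/m²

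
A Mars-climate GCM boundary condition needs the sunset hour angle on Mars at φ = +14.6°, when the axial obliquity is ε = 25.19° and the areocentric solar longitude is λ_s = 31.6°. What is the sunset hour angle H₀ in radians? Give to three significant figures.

H₀ = 1.63 rad

sin δ = sin 25.19° × sin 31.6° = 0.22302, so δ = +12.886°.
cos H₀ = −tan φ · tan δ = −tan(+14.6°) × tan(+12.886°) = -0.0596, so H₀ = 1.6304 rad = 93.42°.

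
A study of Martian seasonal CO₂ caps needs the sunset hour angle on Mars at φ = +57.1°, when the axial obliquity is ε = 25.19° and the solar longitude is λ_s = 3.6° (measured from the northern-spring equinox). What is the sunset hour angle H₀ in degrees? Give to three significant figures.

H₀ = 92.4°

Solar declination: sin δ = sin ε · sin λ_s = sin 25.19° × sin 3.6° = 0.02672, so δ = +1.531°.
cos H₀ = −tan φ · tan δ = −tan(+57.1°) × tan(+1.531°) = -0.0413, so H₀ = 1.6121 rad = 92.37°.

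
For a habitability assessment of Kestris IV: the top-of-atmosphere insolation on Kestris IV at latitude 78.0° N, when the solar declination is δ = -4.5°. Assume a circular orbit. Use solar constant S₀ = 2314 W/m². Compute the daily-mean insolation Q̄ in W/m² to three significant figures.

cos H₀ = −tan(+78.0°) tan(-4.500°) = 0.3703, H₀ = 1.1915 rad.
Bracket: H₀ sin φ sin δ + cos φ cos δ sin H₀ = 1.1915×0.97815×-0.07846 + 0.20791×0.99692×0.92893 = -0.091442 + 0.192539 = 0.101097.
Q̄ = (S₀/π) × [bracket] = (2314/π) × 0.101097 = 74.46 W/m².

Q̄ ≈ 74.5 W/m²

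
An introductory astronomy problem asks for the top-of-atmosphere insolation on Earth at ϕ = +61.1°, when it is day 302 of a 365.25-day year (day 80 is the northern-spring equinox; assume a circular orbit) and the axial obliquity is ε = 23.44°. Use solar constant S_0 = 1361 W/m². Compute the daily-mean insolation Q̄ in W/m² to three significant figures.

Solar longitude: L_s = 360° × (302 − 80)/365.25 = 218.809°.
sin δ = sin 23.44° × sin 218.809° = -0.24930, so δ = -14.436°.
cos h₀ = −tan(+61.1°) tan(-14.436°) = 0.4663, h₀ = 1.0856 rad.
Bracket: h₀ sin ϕ sin δ + cos ϕ cos δ sin h₀ = 1.0856×0.87546×-0.24930 + 0.48328×0.96843×0.88461 = -0.236935 + 0.414018 = 0.177083.
Q̄ = (S_0/π) × [bracket] = (1361/π) × 0.177083 = 76.72 W/m².

Q̄ ≈ 76.7 W/m²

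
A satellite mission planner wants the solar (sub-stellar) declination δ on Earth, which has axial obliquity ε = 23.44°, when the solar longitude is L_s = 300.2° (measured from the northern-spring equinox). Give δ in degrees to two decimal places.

δ = -20.11°

sin δ = sin ε · sin L_s = sin 23.44° × sin 300.2° = -0.343799.
δ = arcsin(-0.343799) = -20.11°.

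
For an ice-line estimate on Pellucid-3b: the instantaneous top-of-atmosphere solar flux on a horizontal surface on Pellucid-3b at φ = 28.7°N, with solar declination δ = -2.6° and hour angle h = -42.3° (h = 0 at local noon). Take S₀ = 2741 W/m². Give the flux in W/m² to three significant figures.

cos θ_z = sin φ sin δ + cos φ cos δ cos h = -0.021784 + 0.648097 = 0.626313.
Flux = S₀ · cos θ_z = 2741 × 0.626313 = 1717 W/m².

1.72e+03 W/m²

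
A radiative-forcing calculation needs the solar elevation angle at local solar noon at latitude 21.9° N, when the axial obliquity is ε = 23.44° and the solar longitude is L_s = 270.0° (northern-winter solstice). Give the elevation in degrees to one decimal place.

44.7°

Solar declination: sin δ = sin ε · sin L_s = sin 23.44° × sin 270.0° = -0.39779, so δ = -23.440°.
At local noon the hour angle is zero, so the zenith angle equals |ϕ − δ| = |+21.9° − (-23.440°)| = 45.340°.
Elevation = 90° − 45.340° = 44.7°.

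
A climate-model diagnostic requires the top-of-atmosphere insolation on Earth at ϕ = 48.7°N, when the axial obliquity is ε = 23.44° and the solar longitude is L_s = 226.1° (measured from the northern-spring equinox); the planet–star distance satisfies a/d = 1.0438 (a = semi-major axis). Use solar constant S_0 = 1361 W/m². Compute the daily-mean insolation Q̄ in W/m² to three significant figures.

Solar declination: sin δ = sin ε · sin L_s = sin 23.44° × sin 226.1° = -0.28663, so δ = -16.656°.
cos h₀ = −tan(+48.7°) tan(-16.656°) = 0.3405, h₀ = 1.2233 rad.
Bracket: h₀ sin ϕ sin δ + cos ϕ cos δ sin h₀ = 1.2233×0.75126×-0.28663 + 0.66000×0.95804×0.94023 = -0.263418 + 0.594513 = 0.331095.
Inverse-square distance factor (a/d)² = 1.0438² = 1.089518.
Q̄ = (S_0/π) × 1.089518 × [bracket] = (1361/π) × 1.089518 × 0.331095 = 156.3 W/m².

Q̄ ≈ 156 W/m²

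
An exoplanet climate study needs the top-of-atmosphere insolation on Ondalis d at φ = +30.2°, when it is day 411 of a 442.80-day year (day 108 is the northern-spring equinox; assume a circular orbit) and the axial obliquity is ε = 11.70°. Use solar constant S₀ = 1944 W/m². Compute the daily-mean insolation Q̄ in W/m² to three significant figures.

Solar longitude: λ_s = 360° × (411 − 108)/442.80 = 246.341°.
sin δ = sin 11.70° × sin 246.341° = -0.18574, so δ = -10.704°.
cos H₀ = −tan(+30.2°) tan(-10.704°) = 0.1100, H₀ = 1.4606 rad.
Bracket: H₀ sin φ sin δ + cos φ cos δ sin H₀ = 1.4606×0.50302×-0.18574 + 0.86427×0.98260×0.99393 = -0.136465 + 0.844077 = 0.707612.
Q̄ = (S₀/π) × [bracket] = (1944/π) × 0.707612 = 437.9 W/m².

Q̄ ≈ 438 W/m²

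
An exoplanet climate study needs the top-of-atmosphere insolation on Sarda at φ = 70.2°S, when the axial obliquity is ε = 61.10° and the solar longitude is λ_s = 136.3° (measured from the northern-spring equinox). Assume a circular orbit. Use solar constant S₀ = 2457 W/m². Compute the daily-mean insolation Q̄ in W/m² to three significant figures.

Solar declination: sin δ = sin ε · sin λ_s = sin 61.10° × sin 136.3° = 0.60484, so δ = +37.218°.
cos H₀ = −tan(-70.2°) tan(+37.218°) = 2.1097 ≥ 1 ⇒ polar night, H₀ = 0 and Q̄ = 0.

Q̄ ≈ 0.00 W/m²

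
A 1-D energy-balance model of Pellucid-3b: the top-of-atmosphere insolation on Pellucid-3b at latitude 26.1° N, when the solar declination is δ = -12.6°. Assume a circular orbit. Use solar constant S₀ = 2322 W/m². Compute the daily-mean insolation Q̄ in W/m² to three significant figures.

Q̄ ≈ 540 W/m²

cos H₀ = −tan(+26.1°) tan(-12.600°) = 0.1095, H₀ = 1.4611 rad.
Bracket: H₀ sin φ sin δ + cos φ cos δ sin H₀ = 1.4611×0.43994×-0.21814 + 0.89803×0.97592×0.99399 = -0.140220 + 0.871138 = 0.730918.
Q̄ = (S₀/π) × [bracket] = (2322/π) × 0.730918 = 540.2 W/m².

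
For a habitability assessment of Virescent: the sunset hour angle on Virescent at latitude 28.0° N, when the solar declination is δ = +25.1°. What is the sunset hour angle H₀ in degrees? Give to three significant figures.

H₀ = 104°

cos H₀ = −tan φ · tan δ = −tan(+28.0°) × tan(+25.100°) = -0.2491, so H₀ = 1.8225 rad = 104.42°.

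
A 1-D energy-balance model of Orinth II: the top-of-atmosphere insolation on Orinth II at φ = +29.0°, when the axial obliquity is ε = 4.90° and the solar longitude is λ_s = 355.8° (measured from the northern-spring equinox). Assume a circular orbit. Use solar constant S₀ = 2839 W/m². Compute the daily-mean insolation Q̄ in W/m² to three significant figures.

Q̄ ≈ 786 W/m²

Solar declination: sin δ = sin ε · sin λ_s = sin 4.90° × sin 355.8° = -0.00626, so δ = -0.358°.
cos H₀ = −tan(+29.0°) tan(-0.358°) = 0.0035, H₀ = 1.5673 rad.
Bracket: H₀ sin φ sin δ + cos φ cos δ sin H₀ = 1.5673×0.48481×-0.00626 + 0.87462×0.99998×0.99999 = -0.004757 + 0.874594 = 0.869837.
Q̄ = (S₀/π) × [bracket] = (2839/π) × 0.869837 = 786.1 W/m².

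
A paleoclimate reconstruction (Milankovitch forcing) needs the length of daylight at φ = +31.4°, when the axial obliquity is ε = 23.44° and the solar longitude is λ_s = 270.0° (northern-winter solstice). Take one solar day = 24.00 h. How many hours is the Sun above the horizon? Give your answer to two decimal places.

9.95 h

Solar declination: sin δ = sin ε · sin λ_s = sin 23.44° × sin 270.0° = -0.39779, so δ = -23.440°.
cos H₀ = −tan φ · tan δ = −tan(+31.4°) × tan(-23.440°) = 0.2647, so H₀ = 1.3030 rad = 74.65°.
Daylight = 2H₀/(2π) × 24.00 h = (1.3030/π) × 24.00 = 9.95 h.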